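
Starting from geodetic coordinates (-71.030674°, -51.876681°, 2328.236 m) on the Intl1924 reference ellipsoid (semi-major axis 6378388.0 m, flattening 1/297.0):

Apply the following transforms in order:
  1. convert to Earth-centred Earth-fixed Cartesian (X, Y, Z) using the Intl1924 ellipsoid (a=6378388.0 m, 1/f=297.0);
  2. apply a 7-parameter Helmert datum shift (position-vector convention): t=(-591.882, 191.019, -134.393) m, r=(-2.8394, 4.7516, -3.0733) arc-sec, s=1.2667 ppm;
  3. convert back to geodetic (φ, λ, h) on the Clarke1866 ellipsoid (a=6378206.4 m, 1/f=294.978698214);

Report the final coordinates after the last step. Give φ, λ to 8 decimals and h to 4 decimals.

start: φ=-71.030674°, λ=-51.876681°, h=2328.236 m
→ ECEF (a=6378388.000, f=1/297.0): X=1284340.8141, Y=-1636608.3449, Z=-6011738.7458
→ Helmert 7p (PV): X=1283587.6848, Y=-1636521.2919, Z=-6011887.8113
→ geod (Bowring, a=6378206.400): φ=-71.03643612°, λ=-51.89152197°, h=2608.4769 m

φ=-71.03643612°, λ=-51.89152197°, h=2608.4769 m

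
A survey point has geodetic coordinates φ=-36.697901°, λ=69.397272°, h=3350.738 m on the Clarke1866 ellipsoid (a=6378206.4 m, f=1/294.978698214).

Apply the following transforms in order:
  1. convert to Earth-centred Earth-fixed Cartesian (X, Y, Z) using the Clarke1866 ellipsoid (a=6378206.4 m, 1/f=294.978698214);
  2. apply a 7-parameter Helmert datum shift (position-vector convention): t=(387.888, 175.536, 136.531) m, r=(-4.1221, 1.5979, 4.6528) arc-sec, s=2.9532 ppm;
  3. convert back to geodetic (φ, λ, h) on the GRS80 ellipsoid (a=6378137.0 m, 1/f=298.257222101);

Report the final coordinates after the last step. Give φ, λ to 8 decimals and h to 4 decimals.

start: φ=-36.697901°, λ=69.397272°, h=3350.738 m
→ ECEF (a=6378206.400, f=1/294.978698214): X=1802681.0339, Y=4795261.9151, Z=-3792376.1036
→ Helmert 7p (PV): X=1802936.6975, Y=4795416.4874, Z=-3792360.5686
→ geod (Bowring, a=6378137.000): φ=-36.69447449°, λ=69.39520390°, h=3514.2312 m

φ=-36.69447449°, λ=69.39520390°, h=3514.2312 m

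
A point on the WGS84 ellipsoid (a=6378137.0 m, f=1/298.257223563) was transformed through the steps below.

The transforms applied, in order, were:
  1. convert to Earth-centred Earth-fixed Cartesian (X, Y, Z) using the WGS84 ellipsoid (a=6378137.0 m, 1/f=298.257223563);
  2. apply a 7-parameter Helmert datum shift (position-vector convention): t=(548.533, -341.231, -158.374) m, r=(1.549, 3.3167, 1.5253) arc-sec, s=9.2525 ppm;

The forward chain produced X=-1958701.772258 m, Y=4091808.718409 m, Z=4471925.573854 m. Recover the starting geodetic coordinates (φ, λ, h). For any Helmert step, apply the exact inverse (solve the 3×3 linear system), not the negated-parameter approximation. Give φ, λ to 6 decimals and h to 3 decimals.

φ=44.778705°, λ=115.584502°, h=2917.409 m

start: X=-1958701.7723, Y=4091808.7184, Z=4471925.5739 m
→ Helmert⁻¹: X=-1959273.8251, Y=4092160.1592, Z=4471980.3344
→ geod (Bowring, a=6378137.000): φ=44.77870500°, λ=115.58450200°, h=2917.4090 m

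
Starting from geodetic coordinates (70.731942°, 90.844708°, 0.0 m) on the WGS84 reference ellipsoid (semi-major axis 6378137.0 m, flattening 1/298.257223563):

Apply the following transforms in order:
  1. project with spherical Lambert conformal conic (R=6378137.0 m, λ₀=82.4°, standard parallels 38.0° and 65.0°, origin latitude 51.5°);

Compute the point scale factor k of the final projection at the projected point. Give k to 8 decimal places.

start: φ=70.731942°, λ=90.844708°, h=0.000 m
→ into lcc (λ₀=82.4°): φ=70.73194200°, λ−λ₀=8.44470800°
scale k = 1.03711494

1.03711494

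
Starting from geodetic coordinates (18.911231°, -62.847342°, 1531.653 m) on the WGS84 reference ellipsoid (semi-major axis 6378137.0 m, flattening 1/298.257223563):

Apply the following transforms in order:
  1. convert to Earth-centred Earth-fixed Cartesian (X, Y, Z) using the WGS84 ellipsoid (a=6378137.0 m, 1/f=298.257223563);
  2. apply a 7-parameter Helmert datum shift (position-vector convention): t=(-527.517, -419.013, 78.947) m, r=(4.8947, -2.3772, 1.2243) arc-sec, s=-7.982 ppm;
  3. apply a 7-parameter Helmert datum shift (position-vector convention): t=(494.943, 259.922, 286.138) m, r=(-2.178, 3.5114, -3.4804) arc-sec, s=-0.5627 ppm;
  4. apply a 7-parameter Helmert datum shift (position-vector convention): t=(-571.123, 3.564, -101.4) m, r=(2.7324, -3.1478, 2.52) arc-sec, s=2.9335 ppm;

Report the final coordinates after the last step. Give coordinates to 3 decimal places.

X=2754625.860 m, Y=-5372242.352 m, Z=2054689.904 m

start: φ=18.911231°, λ=-62.847342°, h=1531.653 m
→ ECEF (a=6378137.000, f=1/298.257223563): X=2755258.2107, Y=-5372066.2207, Z=2054552.7576
→ Helmert 7p (PV): X=2754716.9087, Y=-5372474.7545, Z=2054519.5802
→ Helmert 7p (PV): X=2755154.6251, Y=-5372236.5968, Z=2054814.3958
→ Helmert 7p (PV): X=2754625.8602, Y=-5372242.3519, Z=2054689.9035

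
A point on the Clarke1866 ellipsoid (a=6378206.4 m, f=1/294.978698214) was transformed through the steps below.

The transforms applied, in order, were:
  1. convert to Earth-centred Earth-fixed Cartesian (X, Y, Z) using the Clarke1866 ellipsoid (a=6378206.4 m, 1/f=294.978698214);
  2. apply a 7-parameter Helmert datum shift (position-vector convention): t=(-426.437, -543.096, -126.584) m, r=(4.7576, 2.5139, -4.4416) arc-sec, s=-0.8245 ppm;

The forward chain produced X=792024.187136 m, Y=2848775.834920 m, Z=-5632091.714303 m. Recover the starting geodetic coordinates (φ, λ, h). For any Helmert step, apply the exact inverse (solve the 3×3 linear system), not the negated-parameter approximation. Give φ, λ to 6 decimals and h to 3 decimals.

φ=-62.456028°, λ=74.457002°, h=26.618 m

start: X=792024.1871, Y=2848775.8349, Z=-5632091.7143 m
→ Helmert⁻¹: X=792458.5657, Y=2849208.4391, Z=-5632025.8340
→ geod (Bowring, a=6378206.400): φ=-62.45602800°, λ=74.45700200°, h=26.6180 m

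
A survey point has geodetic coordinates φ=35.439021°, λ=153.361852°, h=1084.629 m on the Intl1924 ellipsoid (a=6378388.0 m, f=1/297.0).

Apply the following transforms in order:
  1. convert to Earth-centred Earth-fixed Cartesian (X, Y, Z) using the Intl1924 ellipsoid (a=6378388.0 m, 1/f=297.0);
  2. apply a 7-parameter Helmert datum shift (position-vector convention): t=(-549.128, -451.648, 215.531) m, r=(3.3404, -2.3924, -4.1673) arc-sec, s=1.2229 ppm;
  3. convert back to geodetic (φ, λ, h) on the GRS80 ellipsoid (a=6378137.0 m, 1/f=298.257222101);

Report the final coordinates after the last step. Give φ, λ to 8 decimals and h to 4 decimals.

start: φ=35.439021°, λ=153.361852°, h=1084.629 m
→ ECEF (a=6378388.000, f=1/297.0): X=-4651134.8131, Y=2332989.4273, Z=3678344.3504
→ Helmert 7p (PV): X=-4651685.1580, Y=2332575.0325, Z=3678548.2147
→ geod (Bowring, a=6378137.000): φ=35.43814096°, λ=153.36864721°, h=1672.6339 m

φ=35.43814096°, λ=153.36864721°, h=1672.6339 m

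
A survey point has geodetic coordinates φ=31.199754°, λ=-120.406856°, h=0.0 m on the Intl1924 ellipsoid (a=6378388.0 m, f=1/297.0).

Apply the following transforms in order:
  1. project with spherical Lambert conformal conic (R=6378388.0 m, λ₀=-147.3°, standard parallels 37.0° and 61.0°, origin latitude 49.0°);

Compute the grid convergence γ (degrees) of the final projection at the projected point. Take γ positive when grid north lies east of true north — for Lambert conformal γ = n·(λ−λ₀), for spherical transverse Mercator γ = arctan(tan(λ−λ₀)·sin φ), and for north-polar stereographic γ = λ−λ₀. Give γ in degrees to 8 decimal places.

20.44991666

start: φ=31.199754°, λ=-120.406856°, h=0.000 m
→ into lcc (λ₀=-147.3°): φ=31.19975400°, λ−λ₀=26.89314400°
convergence γ = 20.44991666°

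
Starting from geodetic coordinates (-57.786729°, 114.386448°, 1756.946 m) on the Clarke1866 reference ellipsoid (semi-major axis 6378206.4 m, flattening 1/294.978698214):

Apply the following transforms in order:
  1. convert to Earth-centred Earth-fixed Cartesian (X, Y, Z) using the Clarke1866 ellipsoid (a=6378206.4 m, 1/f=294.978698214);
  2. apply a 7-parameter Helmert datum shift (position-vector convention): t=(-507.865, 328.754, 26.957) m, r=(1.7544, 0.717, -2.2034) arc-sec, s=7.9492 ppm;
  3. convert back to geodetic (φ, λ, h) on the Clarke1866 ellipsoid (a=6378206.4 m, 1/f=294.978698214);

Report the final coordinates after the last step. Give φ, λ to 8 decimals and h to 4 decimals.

φ=-57.78220773°, λ=114.39129632°, h=2055.9733 m

start: φ=-57.786729°, λ=114.386448°, h=1756.946 m
→ ECEF (a=6378206.400, f=1/294.978698214): X=-1407641.2774, Y=3105079.9710, Z=-5374399.6683
→ Helmert 7p (PV): X=-1408145.8443, Y=3105494.1577, Z=-5374384.1296
→ geod (Bowring, a=6378206.400): φ=-57.78220773°, λ=114.39129632°, h=2055.9733 m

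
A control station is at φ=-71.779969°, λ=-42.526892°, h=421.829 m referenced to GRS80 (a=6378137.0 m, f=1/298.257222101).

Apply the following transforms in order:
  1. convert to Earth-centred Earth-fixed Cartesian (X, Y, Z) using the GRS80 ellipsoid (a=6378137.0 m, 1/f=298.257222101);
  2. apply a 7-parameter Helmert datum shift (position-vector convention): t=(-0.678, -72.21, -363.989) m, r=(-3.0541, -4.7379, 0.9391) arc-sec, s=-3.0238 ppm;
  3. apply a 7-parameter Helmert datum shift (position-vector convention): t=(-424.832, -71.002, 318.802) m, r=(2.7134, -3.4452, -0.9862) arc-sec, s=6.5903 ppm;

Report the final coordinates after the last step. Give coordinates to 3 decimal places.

X=1474045.017 m, Y=-1352311.135 m, Z=-6036461.100 m

start: φ=-71.779969°, λ=-42.526892°, h=421.829 m
→ ECEF (a=6378137.000, f=1/298.257222101): X=1474226.0894, Y=-1352152.7960, Z=-6036455.1025
→ Helmert 7p (PV): X=1474365.7667, Y=-1352303.5851, Z=-6036746.9548
→ Helmert 7p (PV): X=1474045.0167, Y=-1352311.1349, Z=-6036461.1002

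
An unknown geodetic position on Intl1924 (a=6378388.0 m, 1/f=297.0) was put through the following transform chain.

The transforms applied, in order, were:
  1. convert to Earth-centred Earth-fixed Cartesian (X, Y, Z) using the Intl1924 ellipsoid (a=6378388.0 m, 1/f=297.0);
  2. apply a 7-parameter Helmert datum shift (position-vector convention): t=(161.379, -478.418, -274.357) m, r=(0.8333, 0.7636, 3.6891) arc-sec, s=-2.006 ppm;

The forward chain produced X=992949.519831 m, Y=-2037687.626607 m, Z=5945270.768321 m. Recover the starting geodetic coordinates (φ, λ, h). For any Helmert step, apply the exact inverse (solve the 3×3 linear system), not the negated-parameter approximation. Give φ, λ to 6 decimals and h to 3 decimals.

start: X=992949.5198, Y=-2037687.6266, Z=5945270.7683 m
→ Helmert⁻¹: X=992731.6857, Y=-2037207.0307, Z=5945568.9575
→ geod (Bowring, a=6378388.000): φ=69.26337800°, λ=-64.02001000°, h=3198.9300 m

φ=69.263378°, λ=-64.020010°, h=3198.930 m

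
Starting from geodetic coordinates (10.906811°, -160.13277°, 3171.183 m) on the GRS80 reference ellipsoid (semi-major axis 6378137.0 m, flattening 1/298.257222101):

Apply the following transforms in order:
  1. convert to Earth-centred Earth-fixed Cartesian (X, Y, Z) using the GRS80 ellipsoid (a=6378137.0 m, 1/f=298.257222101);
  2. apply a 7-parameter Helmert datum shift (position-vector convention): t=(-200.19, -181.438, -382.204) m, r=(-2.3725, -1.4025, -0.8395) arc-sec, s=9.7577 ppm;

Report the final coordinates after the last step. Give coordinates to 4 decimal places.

start: φ=10.906811°, λ=-160.132770°, h=3171.183 m
→ ECEF (a=6378137.000, f=1/298.257222101): X=-5893805.6995, Y=-2129716.0107, Z=1199485.9335
→ Helmert 7p (PV): X=-5894080.2236, Y=-2129880.4449, Z=1199099.8550

X=-5894080.2236 m, Y=-2129880.4449 m, Z=1199099.8550 m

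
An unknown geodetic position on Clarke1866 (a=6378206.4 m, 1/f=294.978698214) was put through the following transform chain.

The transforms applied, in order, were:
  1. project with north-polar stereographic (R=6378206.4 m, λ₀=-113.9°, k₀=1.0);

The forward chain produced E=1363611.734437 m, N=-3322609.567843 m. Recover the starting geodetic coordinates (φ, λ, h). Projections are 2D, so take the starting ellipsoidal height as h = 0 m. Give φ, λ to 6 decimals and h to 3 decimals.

φ=58.551089°, λ=-91.586565°, h=0.000 m

start: E=1363611.7344, N=-3322609.5678 m
→ stereo⁻¹: φ=58.55108900°, λ=-91.58656500°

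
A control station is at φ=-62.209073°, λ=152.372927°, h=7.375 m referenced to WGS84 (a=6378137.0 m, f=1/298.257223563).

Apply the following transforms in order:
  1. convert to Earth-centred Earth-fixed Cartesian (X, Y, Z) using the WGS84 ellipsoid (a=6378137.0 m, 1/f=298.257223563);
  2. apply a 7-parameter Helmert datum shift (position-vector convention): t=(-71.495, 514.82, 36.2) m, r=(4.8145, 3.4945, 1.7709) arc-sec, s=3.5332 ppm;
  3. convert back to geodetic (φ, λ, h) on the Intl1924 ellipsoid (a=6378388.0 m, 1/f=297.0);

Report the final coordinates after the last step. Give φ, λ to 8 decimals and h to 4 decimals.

φ=-62.20572604°, λ=152.36390756°, h=-41.3071 m

start: φ=-62.209073°, λ=152.372927°, h=7.375 m
→ ECEF (a=6378137.000, f=1/298.257223563): X=-2641659.2089, Y=1382615.8177, Z=-5619423.1709
→ Helmert 7p (PV): X=-2641847.1115, Y=1383244.0080, Z=-5619329.7985
→ geod (Bowring, a=6378388.000): φ=-62.20572604°, λ=152.36390756°, h=-41.3071 m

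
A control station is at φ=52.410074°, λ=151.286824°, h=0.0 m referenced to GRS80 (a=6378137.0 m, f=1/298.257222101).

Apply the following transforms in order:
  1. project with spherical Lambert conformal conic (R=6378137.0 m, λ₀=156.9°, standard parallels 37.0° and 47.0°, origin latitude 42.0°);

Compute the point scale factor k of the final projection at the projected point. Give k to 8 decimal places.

start: φ=52.410074°, λ=151.286824°, h=0.000 m
→ into lcc (λ₀=156.9°): φ=52.41007400°, λ−λ₀=-5.61317600°
scale k = 1.01369403

1.01369403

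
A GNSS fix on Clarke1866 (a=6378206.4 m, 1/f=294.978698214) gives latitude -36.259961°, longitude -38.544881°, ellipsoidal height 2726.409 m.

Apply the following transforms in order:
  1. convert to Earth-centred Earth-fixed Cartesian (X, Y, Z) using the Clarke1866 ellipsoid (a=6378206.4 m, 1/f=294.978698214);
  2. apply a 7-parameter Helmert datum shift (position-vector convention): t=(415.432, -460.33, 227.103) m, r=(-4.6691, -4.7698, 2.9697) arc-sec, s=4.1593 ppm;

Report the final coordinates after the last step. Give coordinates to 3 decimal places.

start: φ=-36.259961°, λ=-38.544881°, h=2726.409 m
→ ECEF (a=6378206.400, f=1/294.978698214): X=4028945.8974, Y=-3209924.2785, Z=-3752911.4144
→ Helmert 7p (PV): X=4029511.0872, Y=-3210424.9054, Z=-3752534.0911

X=4029511.087 m, Y=-3210424.905 m, Z=-3752534.091 m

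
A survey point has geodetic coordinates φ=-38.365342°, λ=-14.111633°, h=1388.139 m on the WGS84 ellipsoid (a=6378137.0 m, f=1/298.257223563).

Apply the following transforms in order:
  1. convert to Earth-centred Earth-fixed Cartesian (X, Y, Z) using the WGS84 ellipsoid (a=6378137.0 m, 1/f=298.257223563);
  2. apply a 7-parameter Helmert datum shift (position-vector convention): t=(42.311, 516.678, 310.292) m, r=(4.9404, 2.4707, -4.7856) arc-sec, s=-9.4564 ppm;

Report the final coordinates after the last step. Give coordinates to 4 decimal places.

X=4857227.6891 m, Y=-1220609.7598 m, Z=-3937921.7812 m

start: φ=-38.365342°, λ=-14.111633°, h=1388.139 m
→ ECEF (a=6378137.000, f=1/298.257223563): X=4857306.8142, Y=-1221119.6161, Z=-3938181.8849
→ Helmert 7p (PV): X=4857227.6891, Y=-1220609.7598, Z=-3937921.7812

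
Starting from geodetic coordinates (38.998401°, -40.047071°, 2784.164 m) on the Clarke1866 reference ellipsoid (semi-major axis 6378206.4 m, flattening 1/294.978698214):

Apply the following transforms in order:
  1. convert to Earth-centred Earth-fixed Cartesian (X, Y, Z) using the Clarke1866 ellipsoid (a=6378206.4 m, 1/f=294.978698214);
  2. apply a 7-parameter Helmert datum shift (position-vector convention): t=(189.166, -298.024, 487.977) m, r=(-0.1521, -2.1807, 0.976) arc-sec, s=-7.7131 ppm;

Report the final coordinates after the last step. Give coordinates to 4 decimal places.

start: φ=38.998401°, λ=-40.047071°, h=2784.164 m
→ ECEF (a=6378206.400, f=1/294.978698214): X=3801346.2983, Y=-3195033.7706, Z=3993734.9129
→ Helmert 7p (PV): X=3801479.0395, Y=-3195286.2191, Z=3994234.6307

X=3801479.0395 m, Y=-3195286.2191 m, Z=3994234.6307 m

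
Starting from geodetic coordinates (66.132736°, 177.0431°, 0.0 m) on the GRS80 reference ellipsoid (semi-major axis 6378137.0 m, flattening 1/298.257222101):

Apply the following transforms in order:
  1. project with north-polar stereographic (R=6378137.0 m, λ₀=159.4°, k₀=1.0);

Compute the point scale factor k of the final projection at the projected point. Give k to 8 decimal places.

1.04466721

start: φ=66.132736°, λ=177.043100°, h=0.000 m
→ into stereo (λ₀=159.4°): φ=66.13273600°, λ−λ₀=17.64310000°
scale k = 1.04466721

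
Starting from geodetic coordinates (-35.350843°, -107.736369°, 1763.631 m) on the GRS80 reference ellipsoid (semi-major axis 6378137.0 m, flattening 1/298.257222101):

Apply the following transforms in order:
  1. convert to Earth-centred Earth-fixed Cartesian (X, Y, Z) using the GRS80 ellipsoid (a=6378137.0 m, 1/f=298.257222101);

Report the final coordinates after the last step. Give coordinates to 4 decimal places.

start: φ=-35.350843°, λ=-107.736369°, h=1763.631 m
→ ECEF (a=6378137.000, f=1/298.257222101): X=-1586992.4852, Y=-4961828.3884, Z=-3670703.3130

X=-1586992.4852 m, Y=-4961828.3884 m, Z=-3670703.3130 m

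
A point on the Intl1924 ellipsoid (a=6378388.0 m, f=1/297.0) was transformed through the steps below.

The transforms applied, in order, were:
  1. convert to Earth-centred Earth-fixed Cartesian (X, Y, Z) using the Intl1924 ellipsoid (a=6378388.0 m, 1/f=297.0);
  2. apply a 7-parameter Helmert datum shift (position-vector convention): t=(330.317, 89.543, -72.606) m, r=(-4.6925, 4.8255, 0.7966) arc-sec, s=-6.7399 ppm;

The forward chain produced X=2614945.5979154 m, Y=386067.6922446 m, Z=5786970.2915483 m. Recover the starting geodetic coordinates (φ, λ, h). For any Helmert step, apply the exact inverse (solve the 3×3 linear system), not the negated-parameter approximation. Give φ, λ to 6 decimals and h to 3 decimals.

start: X=2614945.5979, Y=386067.6922, Z=5786970.2915 m
→ Helmert⁻¹: X=2614499.0048, Y=385838.9964, Z=5787151.8451
→ geod (Bowring, a=6378388.000): φ=65.60094600°, λ=8.39492500°, h=1441.5750 m

φ=65.600946°, λ=8.394925°, h=1441.575 m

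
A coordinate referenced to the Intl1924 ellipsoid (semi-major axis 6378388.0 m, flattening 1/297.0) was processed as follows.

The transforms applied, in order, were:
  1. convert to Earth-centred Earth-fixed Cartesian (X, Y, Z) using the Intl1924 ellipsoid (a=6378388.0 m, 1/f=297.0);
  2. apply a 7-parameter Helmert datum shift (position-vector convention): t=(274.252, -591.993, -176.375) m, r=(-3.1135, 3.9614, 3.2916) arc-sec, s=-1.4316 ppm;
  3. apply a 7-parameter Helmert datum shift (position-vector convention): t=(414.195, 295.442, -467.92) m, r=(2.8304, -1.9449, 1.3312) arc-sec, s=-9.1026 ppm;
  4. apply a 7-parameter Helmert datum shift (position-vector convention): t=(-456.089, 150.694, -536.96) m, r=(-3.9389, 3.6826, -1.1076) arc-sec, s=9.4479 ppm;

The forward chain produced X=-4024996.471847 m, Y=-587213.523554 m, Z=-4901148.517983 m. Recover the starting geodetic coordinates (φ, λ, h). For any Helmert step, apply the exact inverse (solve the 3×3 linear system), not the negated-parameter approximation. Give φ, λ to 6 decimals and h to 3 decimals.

φ=-50.492972°, λ=-171.704186°, h=2781.289 m

start: X=-4024996.4718, Y=-587213.5236, Z=-4901148.5180 m
→ Helmert⁻¹: X=-4024411.7112, Y=-587286.6941, Z=-4900648.3238
→ Helmert⁻¹: X=-4024912.5399, Y=-587628.7496, Z=-4900178.9936
→ Helmert⁻¹: X=-4025107.8118, Y=-586899.3985, Z=-4900095.7963
→ geod (Bowring, a=6378388.000): φ=-50.49297200°, λ=-171.70418600°, h=2781.2890 m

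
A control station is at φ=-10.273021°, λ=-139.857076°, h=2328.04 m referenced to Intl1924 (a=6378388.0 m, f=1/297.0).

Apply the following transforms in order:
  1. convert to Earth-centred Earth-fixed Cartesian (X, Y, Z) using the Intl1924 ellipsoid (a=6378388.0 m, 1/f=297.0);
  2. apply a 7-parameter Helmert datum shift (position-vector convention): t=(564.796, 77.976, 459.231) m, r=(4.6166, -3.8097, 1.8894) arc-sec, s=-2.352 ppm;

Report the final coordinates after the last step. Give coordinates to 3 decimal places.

start: φ=-10.273021°, λ=-139.857076°, h=2328.040 m
→ ECEF (a=6378388.000, f=1/297.0): X=-4799985.5599, Y=-4048112.9162, Z=-1130403.6232
→ Helmert 7p (PV): X=-4799351.5149, Y=-4048044.0866, Z=-1130120.9931

X=-4799351.515 m, Y=-4048044.087 m, Z=-1130120.993 m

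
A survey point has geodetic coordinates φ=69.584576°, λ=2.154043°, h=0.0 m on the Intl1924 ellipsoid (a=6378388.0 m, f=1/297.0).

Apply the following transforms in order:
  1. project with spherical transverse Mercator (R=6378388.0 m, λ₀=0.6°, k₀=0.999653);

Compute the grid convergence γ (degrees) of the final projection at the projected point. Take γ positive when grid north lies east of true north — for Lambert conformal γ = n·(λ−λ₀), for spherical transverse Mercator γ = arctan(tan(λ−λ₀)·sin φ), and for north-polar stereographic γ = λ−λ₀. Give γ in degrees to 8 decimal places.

1.45647409

start: φ=69.584576°, λ=2.154043°, h=0.000 m
→ into tm (λ₀=0.6°): φ=69.58457600°, λ−λ₀=1.55404300°
convergence γ = 1.45647409°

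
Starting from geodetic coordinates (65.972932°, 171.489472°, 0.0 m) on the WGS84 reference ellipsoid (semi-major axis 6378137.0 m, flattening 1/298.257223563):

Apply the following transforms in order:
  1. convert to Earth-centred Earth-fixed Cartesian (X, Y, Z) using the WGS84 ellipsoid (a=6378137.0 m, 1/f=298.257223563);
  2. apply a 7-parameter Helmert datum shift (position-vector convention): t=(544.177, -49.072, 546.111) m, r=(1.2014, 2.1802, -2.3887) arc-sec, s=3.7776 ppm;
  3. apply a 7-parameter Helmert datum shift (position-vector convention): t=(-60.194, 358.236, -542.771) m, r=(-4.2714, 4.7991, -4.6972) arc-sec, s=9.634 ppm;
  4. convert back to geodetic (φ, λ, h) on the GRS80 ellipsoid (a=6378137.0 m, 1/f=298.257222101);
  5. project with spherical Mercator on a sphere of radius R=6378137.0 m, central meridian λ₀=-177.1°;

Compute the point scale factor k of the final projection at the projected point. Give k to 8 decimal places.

start: φ=65.972932°, λ=171.489472°, h=0.000 m
→ ECEF (a=6378137.000, f=1/298.257223563): X=-2575580.1275, Y=385406.8713, Z=5802719.2621
→ Helmert 7p (PV): X=-2574979.8822, Y=385355.2841, Z=5803316.7620
→ Helmert 7p (PV): X=-2574921.0826, Y=385896.0505, Z=5802881.8318
→ geod (Bowring, a=6378137.000): φ=65.97827097°, λ=171.47667952°, h=-87.3728 m
→ into merc (λ₀=-177.1°): φ=65.97827097°, λ−λ₀=-11.42332048°
scale k = 2.45650108

2.45650108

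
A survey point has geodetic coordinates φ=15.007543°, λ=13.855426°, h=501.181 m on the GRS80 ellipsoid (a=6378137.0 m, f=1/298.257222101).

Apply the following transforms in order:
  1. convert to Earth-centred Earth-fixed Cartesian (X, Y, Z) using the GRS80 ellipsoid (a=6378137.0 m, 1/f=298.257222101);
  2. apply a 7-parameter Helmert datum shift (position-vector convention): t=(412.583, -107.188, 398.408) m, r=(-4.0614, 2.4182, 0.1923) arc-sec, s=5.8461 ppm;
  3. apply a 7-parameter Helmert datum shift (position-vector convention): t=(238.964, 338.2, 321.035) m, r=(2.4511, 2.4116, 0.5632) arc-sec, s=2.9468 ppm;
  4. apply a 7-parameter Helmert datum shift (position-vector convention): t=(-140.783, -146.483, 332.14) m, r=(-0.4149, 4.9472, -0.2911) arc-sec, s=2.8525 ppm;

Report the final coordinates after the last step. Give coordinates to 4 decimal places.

X=5983803.4862 m, Y=1475872.0822 m, Z=1641808.6675 m

start: φ=15.007543°, λ=13.855426°, h=501.181 m
→ ECEF (a=6378137.000, f=1/298.257222101): X=5983148.5613, Y=1475740.7857, Z=1641036.0891
→ Helmert 7p (PV): X=5983613.9857, Y=1475680.1157, Z=1641344.8875
→ Helmert 7p (PV): X=5983885.7432, Y=1476019.4977, Z=1641618.3360
→ Helmert 7p (PV): X=5983803.4862, Y=1475872.0822, Z=1641808.6675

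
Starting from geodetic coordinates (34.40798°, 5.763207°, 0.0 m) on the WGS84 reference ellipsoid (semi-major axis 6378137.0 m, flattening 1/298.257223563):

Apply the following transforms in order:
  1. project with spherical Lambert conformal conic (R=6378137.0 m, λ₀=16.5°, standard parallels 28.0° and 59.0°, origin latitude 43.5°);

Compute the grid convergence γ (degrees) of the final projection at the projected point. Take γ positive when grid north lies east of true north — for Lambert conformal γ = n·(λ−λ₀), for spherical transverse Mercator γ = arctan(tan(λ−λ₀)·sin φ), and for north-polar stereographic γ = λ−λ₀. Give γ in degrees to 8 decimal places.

-7.48524401

start: φ=34.407980°, λ=5.763207°, h=0.000 m
→ into lcc (λ₀=16.5°): φ=34.40798000°, λ−λ₀=-10.73679300°
convergence γ = -7.48524401°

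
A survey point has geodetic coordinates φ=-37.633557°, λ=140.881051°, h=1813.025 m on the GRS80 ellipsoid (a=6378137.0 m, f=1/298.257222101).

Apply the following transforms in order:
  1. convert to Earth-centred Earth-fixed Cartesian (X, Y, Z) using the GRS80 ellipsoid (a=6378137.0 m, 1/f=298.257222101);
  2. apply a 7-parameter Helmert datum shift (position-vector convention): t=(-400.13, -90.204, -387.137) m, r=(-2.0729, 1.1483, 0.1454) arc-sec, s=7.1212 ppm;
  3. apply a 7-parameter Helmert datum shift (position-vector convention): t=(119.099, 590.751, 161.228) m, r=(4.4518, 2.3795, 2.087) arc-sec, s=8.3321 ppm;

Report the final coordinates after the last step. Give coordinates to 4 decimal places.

X=-3925253.0306 m, Y=3192314.9536 m, Z=-3874602.5490 m

start: φ=-37.633557°, λ=140.881051°, h=1813.025 m
→ ECEF (a=6378137.000, f=1/298.257222101): X=-3924810.5304, Y=3191762.8731, Z=-3874420.7060
→ Helmert 7p (PV): X=-3925262.4292, Y=3191653.6946, Z=-3874845.6600
→ Helmert 7p (PV): X=-3925253.0306, Y=3192314.9536, Z=-3874602.5490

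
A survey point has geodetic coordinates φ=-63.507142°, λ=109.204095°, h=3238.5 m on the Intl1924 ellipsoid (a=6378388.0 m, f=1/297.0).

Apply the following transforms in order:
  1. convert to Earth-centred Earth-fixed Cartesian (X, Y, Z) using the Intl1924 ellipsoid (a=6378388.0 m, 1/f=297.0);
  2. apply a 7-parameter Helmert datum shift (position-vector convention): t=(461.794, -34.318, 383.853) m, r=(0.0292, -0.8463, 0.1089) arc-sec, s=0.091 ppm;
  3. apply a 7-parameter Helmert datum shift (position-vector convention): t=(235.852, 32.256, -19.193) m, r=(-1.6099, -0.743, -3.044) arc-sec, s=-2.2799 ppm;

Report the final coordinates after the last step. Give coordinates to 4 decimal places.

start: φ=-63.507142°, λ=109.204095°, h=3238.500 m
→ ECEF (a=6378388.000, f=1/297.0): X=-938925.3406, Y=2695605.9636, Z=-5688443.4721
→ Helmert 7p (PV): X=-938441.7157, Y=2695572.2005, Z=-5688063.6075
→ Helmert 7p (PV): X=-938143.4544, Y=2695567.7648, Z=-5688094.2516

X=-938143.4544 m, Y=2695567.7648 m, Z=-5688094.2516 m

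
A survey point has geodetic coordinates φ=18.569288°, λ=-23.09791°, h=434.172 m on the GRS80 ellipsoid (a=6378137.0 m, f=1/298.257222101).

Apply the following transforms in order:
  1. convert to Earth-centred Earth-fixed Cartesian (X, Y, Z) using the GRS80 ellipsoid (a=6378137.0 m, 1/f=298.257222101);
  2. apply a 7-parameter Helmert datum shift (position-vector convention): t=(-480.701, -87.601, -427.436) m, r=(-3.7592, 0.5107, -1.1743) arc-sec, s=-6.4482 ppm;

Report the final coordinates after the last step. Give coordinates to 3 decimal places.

X=5563148.966 m, Y=-2372935.413 m, Z=2017940.947 m

start: φ=18.569288°, λ=-23.097910°, h=434.172 m
→ ECEF (a=6378137.000, f=1/298.257222101): X=5563674.0547, Y=-2372868.2222, Z=2018351.9273
→ Helmert 7p (PV): X=5563148.9663, Y=-2372935.4127, Z=2017940.9468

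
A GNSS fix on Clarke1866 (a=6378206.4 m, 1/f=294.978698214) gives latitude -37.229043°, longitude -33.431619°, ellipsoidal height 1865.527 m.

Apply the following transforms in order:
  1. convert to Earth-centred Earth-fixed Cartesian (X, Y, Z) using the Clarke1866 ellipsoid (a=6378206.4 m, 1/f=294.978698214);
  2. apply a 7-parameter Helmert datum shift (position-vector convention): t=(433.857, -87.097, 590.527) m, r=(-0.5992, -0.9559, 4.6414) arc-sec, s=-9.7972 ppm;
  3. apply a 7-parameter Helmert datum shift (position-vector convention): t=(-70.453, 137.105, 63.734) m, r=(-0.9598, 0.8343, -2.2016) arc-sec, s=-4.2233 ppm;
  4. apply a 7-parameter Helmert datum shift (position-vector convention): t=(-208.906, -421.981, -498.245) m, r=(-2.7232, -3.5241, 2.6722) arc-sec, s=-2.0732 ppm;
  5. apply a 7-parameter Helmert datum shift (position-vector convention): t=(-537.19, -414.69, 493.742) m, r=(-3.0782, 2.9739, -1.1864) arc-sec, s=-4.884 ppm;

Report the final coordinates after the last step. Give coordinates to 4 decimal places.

start: φ=-37.229043°, λ=-33.431619°, h=1865.527 m
→ ECEF (a=6378206.400, f=1/294.978698214): X=4244711.6459, Y=-2802233.7903, Z=-3838598.8836
→ Helmert 7p (PV): X=4245184.7614, Y=-2802209.0701, Z=-3837942.9375
→ Helmert 7p (PV): X=4245050.9463, Y=-2802123.3008, Z=-3837867.1262
→ Helmert 7p (PV): X=4244935.1125, Y=-2802535.1462, Z=-3838247.8919
→ Helmert 7p (PV): X=4244305.7315, Y=-2803017.8446, Z=-3837754.7830

X=4244305.7315 m, Y=-2803017.8446 m, Z=-3837754.7830 m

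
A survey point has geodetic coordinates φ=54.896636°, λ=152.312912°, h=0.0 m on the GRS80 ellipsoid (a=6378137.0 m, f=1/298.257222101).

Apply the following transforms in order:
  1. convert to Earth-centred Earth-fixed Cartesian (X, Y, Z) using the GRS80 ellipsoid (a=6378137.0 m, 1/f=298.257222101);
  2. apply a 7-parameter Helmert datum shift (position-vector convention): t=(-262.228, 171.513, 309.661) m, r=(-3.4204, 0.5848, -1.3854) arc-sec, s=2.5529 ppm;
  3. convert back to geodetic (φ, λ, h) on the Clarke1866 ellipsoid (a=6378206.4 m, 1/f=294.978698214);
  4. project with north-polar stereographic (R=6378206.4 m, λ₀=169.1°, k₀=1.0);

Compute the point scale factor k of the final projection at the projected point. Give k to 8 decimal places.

1.10003364

start: φ=54.896636°, λ=152.312912°, h=0.000 m
→ ECEF (a=6378137.000, f=1/298.257222101): X=-3255103.7783, Y=1708032.0440, Z=5194775.0255
→ Helmert 7p (PV): X=-3255348.1158, Y=1708315.9237, Z=5195078.8535
→ geod (Bowring, a=6378206.400): φ=54.89765915°, λ=152.31076369°, h=538.5000 m
→ into stereo (λ₀=169.1°): φ=54.89765915°, λ−λ₀=-16.78923631°
scale k = 1.10003364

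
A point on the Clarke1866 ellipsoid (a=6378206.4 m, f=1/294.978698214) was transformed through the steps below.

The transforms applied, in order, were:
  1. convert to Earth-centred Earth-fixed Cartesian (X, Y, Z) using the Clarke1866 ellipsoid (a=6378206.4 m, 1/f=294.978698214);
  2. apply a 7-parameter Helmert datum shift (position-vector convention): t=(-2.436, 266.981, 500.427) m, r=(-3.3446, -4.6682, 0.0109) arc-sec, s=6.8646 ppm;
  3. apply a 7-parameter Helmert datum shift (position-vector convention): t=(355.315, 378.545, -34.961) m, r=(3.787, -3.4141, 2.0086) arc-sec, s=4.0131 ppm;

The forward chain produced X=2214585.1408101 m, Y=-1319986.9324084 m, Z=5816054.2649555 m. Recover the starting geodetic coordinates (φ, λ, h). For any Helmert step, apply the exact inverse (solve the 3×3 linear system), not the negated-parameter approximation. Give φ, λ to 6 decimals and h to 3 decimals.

start: X=2214585.1408, Y=-1319986.9324, Z=5816054.2650 m
→ Helmert⁻¹: X=2214304.3506, Y=-1320274.9594, Z=5816053.4744
→ Helmert⁻¹: X=2214423.1321, Y=-1320627.2903, Z=5815441.5952
→ geod (Bowring, a=6378206.400): φ=66.23337300°, λ=-30.81080700°, h=1253.8690 m

φ=66.233373°, λ=-30.810807°, h=1253.869 m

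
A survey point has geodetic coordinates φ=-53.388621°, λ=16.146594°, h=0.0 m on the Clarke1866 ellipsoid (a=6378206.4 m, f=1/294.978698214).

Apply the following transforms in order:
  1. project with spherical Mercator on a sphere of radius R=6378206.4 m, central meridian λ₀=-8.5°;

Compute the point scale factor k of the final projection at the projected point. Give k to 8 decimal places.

1.67677116

start: φ=-53.388621°, λ=16.146594°, h=0.000 m
→ into merc (λ₀=-8.5°): φ=-53.38862100°, λ−λ₀=24.64659400°
scale k = 1.67677116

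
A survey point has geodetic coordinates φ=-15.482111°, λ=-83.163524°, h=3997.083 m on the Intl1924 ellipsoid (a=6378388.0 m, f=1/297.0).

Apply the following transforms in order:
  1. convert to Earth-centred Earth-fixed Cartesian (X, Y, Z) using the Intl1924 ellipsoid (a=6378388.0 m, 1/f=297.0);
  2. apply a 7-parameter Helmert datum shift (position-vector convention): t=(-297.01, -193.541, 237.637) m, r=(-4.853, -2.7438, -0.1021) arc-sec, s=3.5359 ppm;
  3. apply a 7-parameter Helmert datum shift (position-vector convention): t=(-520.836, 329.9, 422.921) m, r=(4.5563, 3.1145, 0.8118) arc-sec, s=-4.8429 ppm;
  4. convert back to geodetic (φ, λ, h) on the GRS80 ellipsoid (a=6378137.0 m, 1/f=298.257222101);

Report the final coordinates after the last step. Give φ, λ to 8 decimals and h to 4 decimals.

φ=-15.47642927°, λ=-83.17076915°, h=3832.7029 m

start: φ=-15.482111°, λ=-83.163524°, h=3997.083 m
→ ECEF (a=6378388.000, f=1/297.0): X=732341.6636, Y=-6108522.6165, Z=-1692656.8778
→ Helmert 7p (PV): X=732066.7358, Y=-6108777.9441, Z=-1692271.7621
→ Helmert 7p (PV): X=731540.8444, Y=-6108378.1973, Z=-1691986.6390
→ geod (Bowring, a=6378137.000): φ=-15.47642927°, λ=-83.17076915°, h=3832.7029 m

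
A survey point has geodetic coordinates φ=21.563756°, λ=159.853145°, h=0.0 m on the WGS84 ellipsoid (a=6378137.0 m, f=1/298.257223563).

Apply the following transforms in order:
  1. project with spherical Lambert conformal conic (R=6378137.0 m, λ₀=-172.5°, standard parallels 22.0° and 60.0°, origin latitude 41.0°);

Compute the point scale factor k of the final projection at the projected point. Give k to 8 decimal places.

1.00244516

start: φ=21.563756°, λ=159.853145°, h=0.000 m
→ into lcc (λ₀=-172.5°): φ=21.56375600°, λ−λ₀=-27.64685500°
scale k = 1.00244516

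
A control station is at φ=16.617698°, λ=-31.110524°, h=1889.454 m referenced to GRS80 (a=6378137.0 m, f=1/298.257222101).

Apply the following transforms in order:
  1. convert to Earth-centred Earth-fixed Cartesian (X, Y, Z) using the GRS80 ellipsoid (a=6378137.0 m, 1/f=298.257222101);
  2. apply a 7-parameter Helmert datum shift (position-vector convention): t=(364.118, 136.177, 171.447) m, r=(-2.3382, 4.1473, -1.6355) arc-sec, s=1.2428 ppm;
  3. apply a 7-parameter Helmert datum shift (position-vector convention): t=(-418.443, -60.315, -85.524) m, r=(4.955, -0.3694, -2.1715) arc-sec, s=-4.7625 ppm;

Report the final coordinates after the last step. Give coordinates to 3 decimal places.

start: φ=16.617698°, λ=-31.110524°, h=1889.454 m
→ ECEF (a=6378137.000, f=1/298.257222101): X=5235693.2212, Y=-3159683.8578, Z=1812873.1757
→ Helmert 7p (PV): X=5236075.2435, Y=-3159572.5716, Z=1812977.4211
→ Helmert 7p (PV): X=5235595.3538, Y=-3159716.5149, Z=1812816.7395

X=5235595.354 m, Y=-3159716.515 m, Z=1812816.740 m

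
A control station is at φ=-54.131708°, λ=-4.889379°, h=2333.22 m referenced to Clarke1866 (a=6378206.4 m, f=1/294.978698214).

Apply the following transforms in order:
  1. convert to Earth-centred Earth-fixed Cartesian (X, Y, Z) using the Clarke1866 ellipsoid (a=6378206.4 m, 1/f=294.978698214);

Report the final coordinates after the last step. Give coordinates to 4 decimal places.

start: φ=-54.131708°, λ=-4.889379°, h=2333.220 m
→ ECEF (a=6378206.400, f=1/294.978698214): X=3733210.3062, Y=-319351.9165, Z=-5147035.0999

X=3733210.3062 m, Y=-319351.9165 m, Z=-5147035.0999 m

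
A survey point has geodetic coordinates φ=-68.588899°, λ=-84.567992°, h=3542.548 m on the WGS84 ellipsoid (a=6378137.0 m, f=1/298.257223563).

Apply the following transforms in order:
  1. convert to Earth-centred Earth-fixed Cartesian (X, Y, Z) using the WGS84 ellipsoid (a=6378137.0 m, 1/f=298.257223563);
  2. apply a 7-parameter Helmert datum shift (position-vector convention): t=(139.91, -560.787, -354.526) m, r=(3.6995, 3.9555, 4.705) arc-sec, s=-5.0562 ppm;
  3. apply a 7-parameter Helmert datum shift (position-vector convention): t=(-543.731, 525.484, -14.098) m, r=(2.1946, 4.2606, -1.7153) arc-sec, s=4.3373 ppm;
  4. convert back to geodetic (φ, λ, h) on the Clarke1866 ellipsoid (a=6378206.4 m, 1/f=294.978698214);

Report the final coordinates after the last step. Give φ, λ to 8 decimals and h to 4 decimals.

start: φ=-68.588899°, λ=-84.567992°, h=3542.548 m
→ ECEF (a=6378137.000, f=1/298.257223563): X=221179.9549, Y=-2325969.8297, Z=-5918683.9151
→ Helmert 7p (PV): X=221258.3019, Y=-2326407.6558, Z=-5919054.4742
→ Helmert 7p (PV): X=220573.9197, Y=-2325831.1248, Z=-5919123.5677
→ geod (Bowring, a=6378206.400): φ=-68.59341898°, λ=-84.58246595°, h=4017.2691 m

φ=-68.59341898°, λ=-84.58246595°, h=4017.2691 m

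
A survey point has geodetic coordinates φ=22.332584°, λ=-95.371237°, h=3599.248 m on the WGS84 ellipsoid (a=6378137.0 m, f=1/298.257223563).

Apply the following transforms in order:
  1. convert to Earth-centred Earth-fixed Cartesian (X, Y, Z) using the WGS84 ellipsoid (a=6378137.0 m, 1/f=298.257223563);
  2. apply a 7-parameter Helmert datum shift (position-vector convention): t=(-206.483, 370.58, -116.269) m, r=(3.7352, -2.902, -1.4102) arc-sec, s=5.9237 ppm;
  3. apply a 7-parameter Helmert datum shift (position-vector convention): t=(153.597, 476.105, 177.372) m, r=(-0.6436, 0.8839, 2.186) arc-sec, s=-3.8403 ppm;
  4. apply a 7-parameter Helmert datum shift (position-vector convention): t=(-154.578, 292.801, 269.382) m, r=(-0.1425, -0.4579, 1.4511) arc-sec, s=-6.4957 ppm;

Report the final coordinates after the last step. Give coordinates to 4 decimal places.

start: φ=22.332584°, λ=-95.371237°, h=3599.248 m
→ ECEF (a=6378137.000, f=1/298.257223563): X=-552844.3985, Y=-5879987.2297, Z=2409886.5163
→ Helmert 7p (PV): X=-553128.2628, Y=-5879691.3416, Z=2409670.2647
→ Helmert 7p (PV): X=-552899.9027, Y=-5879191.0001, Z=2409859.0992
→ Helmert 7p (PV): X=-553014.8784, Y=-5878862.2345, Z=2410115.6617

X=-553014.8784 m, Y=-5878862.2345 m, Z=2410115.6617 m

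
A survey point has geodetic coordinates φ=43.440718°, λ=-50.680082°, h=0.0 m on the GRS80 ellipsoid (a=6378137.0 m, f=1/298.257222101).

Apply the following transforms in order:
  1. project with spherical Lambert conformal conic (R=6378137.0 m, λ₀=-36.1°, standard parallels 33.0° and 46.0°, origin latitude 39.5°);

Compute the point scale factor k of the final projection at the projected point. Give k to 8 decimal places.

start: φ=43.440718°, λ=-50.680082°, h=0.000 m
→ into lcc (λ₀=-36.1°): φ=43.44071800°, λ−λ₀=-14.58008200°
scale k = 0.99584271

0.99584271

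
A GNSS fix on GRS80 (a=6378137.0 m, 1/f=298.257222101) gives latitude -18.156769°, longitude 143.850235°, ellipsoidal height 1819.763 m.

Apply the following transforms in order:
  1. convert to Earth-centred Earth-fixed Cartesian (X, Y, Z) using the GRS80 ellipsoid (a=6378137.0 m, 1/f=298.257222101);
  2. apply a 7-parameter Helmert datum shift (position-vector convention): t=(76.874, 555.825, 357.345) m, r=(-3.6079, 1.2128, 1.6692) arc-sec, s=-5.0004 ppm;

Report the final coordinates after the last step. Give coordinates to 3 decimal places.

start: φ=-18.156769°, λ=143.850235°, h=1819.763 m
→ ECEF (a=6378137.000, f=1/298.257222101): X=-4896750.0225, Y=3577290.4088, Z=-1975446.3456
→ Helmert 7p (PV): X=-4896689.2271, Y=3577754.1656, Z=-1975112.9029

X=-4896689.227 m, Y=3577754.166 m, Z=-1975112.903 m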